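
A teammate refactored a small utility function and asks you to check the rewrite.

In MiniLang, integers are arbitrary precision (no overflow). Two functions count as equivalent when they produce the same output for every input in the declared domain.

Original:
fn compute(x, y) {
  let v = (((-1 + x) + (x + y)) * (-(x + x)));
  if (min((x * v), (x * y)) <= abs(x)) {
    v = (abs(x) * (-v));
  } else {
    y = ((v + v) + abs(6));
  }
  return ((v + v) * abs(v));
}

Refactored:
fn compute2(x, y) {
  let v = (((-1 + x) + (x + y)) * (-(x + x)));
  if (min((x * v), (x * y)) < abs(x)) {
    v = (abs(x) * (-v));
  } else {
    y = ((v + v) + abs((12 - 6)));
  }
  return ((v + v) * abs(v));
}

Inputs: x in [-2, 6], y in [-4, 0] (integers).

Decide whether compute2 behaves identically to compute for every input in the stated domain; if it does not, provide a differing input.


There is a counterexample at x=-2, y=-1: 4608 on one side, -1152 on the other.
compute: v=-24, then (min((x * v), (x * y)) <= abs(x)) is true, then v=48, then returns 4608
compute2: v=-24, then (min((x * v), (x * y)) < abs(x)) is false, then y=-42, then returns -1152
verdict: not equivalent; witness: x=-2, y=-1


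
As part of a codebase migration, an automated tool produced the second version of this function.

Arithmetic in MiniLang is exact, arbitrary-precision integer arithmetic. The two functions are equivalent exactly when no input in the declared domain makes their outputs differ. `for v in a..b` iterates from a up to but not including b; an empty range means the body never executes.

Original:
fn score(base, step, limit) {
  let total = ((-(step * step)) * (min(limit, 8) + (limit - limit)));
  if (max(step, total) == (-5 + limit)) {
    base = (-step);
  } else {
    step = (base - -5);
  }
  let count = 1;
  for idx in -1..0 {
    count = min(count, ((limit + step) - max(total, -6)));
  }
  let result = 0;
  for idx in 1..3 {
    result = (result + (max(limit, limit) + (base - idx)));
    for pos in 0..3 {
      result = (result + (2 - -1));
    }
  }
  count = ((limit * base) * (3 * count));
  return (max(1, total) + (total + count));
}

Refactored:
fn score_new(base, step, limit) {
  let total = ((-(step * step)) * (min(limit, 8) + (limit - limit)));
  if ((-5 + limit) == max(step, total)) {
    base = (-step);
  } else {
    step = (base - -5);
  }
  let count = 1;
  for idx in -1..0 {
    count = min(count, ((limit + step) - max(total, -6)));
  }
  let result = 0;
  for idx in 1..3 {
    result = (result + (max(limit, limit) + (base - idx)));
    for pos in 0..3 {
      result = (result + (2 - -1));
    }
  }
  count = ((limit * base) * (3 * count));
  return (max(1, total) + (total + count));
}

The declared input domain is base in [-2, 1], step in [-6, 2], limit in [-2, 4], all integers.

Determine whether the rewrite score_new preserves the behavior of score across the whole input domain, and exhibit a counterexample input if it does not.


This is a faithful refactor — same computation, different form, but the computed results match everywhere.
Tracing base=-2, step=-4, limit=-1: score: total := 16 | (max(step, total) == (-5 + limit)): false | step := 3 | count := 1 | iter idx=-1: | count := -14 | result := 0 | iter idx=1: | result := -4 | iter pos=0: | result := -1 | iter pos=1: | result := 2 | iter pos=2: | result := 5 | iter idx=2: | result := 0 | iter pos=0: | result := 3 | iter pos=1: | result := 6 | iter pos=2: | result := 9 | count := -84 | result -52 | score_new: total := 16 | ((-5 + limit) == max(step, total)): false | step := 3 | count := 1 | iter idx=-1: | count := -14 | result := 0 | iter idx=1: | result := -4 | iter pos=0: | result := -1 | iter pos=1: | result := 2 | iter pos=2: | result := 5 | iter idx=2: | result := 0 | iter pos=0: | result := 3 | iter pos=1: | result := 6 | iter pos=2: | result := 9 | count := -84 | result -52 — matching result -52.
Every one of the 252 inputs gives matching results.
verdict: equivalent


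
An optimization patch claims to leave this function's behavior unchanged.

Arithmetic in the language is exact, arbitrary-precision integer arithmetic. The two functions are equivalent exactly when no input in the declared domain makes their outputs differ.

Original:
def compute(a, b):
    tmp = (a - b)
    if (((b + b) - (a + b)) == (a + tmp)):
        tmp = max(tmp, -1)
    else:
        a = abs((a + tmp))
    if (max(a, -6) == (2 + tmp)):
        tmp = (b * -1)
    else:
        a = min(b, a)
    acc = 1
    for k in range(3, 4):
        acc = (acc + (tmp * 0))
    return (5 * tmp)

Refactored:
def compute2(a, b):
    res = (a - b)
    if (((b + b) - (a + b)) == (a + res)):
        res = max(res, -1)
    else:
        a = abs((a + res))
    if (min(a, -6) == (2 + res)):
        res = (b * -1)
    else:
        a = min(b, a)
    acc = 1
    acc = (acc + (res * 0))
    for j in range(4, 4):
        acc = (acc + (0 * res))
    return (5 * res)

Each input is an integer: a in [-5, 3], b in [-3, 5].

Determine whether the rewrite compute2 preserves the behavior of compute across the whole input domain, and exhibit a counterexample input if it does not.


Input a=-5, b=3: -40 from compute versus -15 from compute2.
verdict: not equivalent; witness: a=-5, b=3


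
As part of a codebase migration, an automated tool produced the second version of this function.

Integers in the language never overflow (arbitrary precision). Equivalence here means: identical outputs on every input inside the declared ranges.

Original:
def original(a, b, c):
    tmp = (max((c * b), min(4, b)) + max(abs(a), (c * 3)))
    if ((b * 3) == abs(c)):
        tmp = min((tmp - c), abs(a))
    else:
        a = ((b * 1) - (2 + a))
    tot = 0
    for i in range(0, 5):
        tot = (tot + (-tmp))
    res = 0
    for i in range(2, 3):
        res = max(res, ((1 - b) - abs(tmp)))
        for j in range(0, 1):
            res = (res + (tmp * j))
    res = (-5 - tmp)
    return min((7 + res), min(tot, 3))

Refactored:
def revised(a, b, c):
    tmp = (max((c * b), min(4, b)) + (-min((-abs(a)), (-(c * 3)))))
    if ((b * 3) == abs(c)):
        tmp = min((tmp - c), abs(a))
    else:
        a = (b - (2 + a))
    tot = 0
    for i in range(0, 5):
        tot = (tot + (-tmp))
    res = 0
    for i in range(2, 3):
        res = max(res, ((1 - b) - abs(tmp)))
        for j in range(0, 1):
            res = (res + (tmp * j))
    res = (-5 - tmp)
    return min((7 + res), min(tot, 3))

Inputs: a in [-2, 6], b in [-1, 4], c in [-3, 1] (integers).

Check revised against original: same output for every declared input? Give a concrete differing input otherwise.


The two are interchangeable: constant usage differs; and min/max/abs usage differs; and arithmetic usage differs, and every declared input agrees.
Tracing a=-2, b=-1, c=1: original: tmp := 2 | ((b * 3) == abs(c)): false | a := -1 | tot := 0 | iter i=0: | tot := -2 | iter i=1: | tot := -4 | iter i=2: | tot := -6 | iter i=3: | tot := -8 | iter i=4: | tot := -10 | res := 0 | iter i=2: | res := 0 | iter j=0: | res := 0 | res := -7 | result -10 | revised: tmp := 2 | ((b * 3) == abs(c)): false | a := -1 | tot := 0 | iter i=0: | tot := -2 | iter i=1: | tot := -4 | iter i=2: | tot := -6 | iter i=3: | tot := -8 | iter i=4: | tot := -10 | res := 0 | iter i=2: | res := 0 | iter j=0: | res := 0 | res := -7 | result -10 — matching result -10.
Checked all 270 inputs in the declared domain: the outputs agree on every one.
verdict: equivalent


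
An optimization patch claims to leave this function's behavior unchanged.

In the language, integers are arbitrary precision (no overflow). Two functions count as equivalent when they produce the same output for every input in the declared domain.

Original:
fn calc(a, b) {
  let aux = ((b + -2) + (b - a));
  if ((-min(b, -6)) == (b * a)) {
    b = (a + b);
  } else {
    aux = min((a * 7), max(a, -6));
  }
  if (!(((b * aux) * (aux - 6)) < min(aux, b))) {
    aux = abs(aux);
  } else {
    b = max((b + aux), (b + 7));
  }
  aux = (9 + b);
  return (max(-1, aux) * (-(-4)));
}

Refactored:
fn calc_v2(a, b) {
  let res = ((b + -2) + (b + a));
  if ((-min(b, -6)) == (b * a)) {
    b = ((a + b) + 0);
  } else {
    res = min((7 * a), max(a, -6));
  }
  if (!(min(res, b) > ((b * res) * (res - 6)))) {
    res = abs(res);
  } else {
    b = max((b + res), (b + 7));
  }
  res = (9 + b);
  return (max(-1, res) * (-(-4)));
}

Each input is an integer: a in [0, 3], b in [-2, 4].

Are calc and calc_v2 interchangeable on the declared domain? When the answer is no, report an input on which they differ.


Try a=3, b=2.
calc: aux=-1, then ((-min(b, -6)) == (b * a)) is true, then b=5, then (!(((b * aux) * (aux - 6)) < min(aux, b))) is true, then aux=1, then aux=14, then returns 56
calc_v2: res=5, then ((-min(b, -6)) == (b * a)) is true, then b=5, then (!(min(res, b) > ((b * res) * (res - 6)))) is false, then b=12, then res=21, then returns 84
56 != 84, so the rewrite changes behavior.
verdict: not equivalent; witness: a=3, b=2


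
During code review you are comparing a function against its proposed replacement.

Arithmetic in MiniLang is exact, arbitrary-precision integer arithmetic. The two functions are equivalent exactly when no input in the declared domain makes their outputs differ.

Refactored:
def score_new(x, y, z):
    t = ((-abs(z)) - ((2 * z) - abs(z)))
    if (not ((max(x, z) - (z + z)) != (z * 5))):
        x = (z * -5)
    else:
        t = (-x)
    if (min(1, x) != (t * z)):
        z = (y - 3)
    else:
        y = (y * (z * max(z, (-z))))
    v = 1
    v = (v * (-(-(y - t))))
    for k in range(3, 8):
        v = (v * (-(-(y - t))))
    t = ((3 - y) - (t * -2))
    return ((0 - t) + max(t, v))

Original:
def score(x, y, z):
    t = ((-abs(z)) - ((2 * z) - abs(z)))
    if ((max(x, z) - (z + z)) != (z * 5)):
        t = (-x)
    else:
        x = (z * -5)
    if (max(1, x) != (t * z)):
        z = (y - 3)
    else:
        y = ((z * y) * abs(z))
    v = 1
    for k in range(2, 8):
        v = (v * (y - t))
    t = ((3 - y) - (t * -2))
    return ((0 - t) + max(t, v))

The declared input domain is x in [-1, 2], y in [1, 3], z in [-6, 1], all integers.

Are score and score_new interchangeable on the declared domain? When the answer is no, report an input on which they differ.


These are not equivalent — on x=-1, y=1, z=-1 the outputs split (0 vs 58).
score: t becomes 2; next ((max(x, z) - (z + z)) != (z * 5)) evaluates to true; next t becomes 1; next (max(1, x) != (t * z)) evaluates to true; next z becomes -2; next v becomes 1; next at k=2:; next v becomes 0; next at k=3:; next v becomes 0; next at k=4:; next v becomes 0; next at k=5:; next v becomes 0; next at k=6:; next v becomes 0; next at k=7:; next v becomes 0; next t becomes 4; next final value 0
score_new: t becomes 2; next (not ((max(x, z) - (z + z)) != (z * 5))) evaluates to false; next t becomes 1; next (min(1, x) != (t * z)) evaluates to false; next y becomes -1; next v becomes 1; next v becomes -2; next at k=3:; next v becomes 4; next at k=4:; next v becomes -8; next at k=5:; next v becomes 16; next at k=6:; next v becomes -32; next at k=7:; next v becomes 64; next t becomes 6; next final value 58
verdict: not equivalent; witness: x=-1, y=1, z=-1


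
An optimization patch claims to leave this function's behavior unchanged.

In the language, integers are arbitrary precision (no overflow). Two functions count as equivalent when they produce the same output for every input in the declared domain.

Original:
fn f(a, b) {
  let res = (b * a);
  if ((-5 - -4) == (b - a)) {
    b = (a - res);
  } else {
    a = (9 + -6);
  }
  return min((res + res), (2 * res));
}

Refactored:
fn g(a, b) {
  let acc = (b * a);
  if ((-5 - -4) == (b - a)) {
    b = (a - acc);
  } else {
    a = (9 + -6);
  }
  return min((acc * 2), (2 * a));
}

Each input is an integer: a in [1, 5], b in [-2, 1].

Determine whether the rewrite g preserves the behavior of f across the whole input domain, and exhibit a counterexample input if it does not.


Not equivalent: a=4, b=1 separates them (8 vs 6).
f: res becomes 4; next ((-5 - -4) == (b - a)) evaluates to false; next a becomes 3; next final value 8
g: acc becomes 4; next ((-5 - -4) == (b - a)) evaluates to false; next a becomes 3; next final value 6
verdict: not equivalent; witness: a=4, b=1


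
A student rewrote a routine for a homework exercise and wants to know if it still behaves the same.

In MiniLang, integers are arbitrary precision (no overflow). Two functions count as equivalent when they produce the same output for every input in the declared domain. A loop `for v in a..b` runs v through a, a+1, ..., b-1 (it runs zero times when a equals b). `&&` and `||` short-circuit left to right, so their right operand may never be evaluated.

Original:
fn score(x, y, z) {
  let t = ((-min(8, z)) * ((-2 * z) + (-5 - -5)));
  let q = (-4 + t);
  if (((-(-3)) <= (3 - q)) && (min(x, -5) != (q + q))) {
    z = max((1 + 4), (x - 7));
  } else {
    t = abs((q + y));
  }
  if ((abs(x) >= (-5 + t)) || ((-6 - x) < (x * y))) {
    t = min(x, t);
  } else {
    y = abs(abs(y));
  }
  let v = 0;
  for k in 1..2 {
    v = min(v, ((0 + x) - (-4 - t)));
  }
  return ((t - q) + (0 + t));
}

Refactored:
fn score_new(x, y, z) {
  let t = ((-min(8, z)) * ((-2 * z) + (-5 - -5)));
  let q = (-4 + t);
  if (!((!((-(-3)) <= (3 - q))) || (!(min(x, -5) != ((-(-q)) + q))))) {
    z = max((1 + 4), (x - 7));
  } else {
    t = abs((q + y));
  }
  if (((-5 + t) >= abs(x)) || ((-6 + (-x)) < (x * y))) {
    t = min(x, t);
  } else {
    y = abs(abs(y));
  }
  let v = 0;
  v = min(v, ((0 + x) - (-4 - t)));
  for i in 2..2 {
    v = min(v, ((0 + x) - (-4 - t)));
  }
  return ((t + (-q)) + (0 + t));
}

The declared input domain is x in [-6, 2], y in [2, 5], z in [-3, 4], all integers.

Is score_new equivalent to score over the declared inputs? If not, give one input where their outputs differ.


There is a counterexample at x=-6, y=2, z=-3: 18 on one side, -26 on the other.
score: t becomes 18; next q becomes 14; next (((-(-3)) <= (3 - q)) && (min(x, -5) != (q + q))) evaluates to false; next t becomes 16; next ((abs(x) >= (-5 + t)) || ((-6 - x) < (x * y))) evaluates to false; next y becomes 2; next v becomes 0; next at k=1:; next v becomes 0; next final value 18
score_new: t becomes 18; next q becomes 14; next (!((!((-(-3)) <= (3 - q))) || (!(min(x, -5) != ((-(-q)) + q))))) evaluates to false; next t becomes 16; next (((-5 + t) >= abs(x)) || ((-6 + (-x)) < (x * y))) evaluates to true; next t becomes -6; next v becomes 0; next v becomes -8; next i never enters its loop body; next final value -26
verdict: not equivalent; witness: x=-6, y=2, z=-3


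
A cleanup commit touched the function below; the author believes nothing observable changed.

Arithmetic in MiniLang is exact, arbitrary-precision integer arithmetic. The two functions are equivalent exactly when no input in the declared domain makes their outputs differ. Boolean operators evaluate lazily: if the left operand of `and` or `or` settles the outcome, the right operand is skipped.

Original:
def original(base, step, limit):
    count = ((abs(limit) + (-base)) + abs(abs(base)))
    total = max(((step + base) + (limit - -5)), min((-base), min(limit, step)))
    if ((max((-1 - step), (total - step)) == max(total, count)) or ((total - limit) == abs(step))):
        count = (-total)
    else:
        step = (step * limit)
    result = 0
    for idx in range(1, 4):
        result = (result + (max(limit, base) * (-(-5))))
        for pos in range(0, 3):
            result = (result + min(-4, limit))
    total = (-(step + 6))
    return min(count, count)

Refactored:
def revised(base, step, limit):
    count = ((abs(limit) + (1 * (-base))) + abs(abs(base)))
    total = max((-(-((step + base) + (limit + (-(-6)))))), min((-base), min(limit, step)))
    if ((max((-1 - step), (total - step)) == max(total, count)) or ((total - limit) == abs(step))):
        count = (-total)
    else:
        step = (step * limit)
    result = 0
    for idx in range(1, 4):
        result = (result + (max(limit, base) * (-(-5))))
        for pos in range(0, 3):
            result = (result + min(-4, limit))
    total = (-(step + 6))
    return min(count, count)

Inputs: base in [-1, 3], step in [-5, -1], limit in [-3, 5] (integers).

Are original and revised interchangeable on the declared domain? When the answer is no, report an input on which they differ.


The rewrite breaks on base=-1, step=-5, limit=-2, where the results are 3 and 2.
original: count := 4 | total := -3 | ((max((-1 - step), (total - step)) == max(total, count)) or ((total - limit) == abs(step))): true | count := 3 | result := 0 | iter idx=1: | result := -5 | iter pos=0: | result := -9 | iter pos=1: | result := -13 | iter pos=2: | result := -17 | iter idx=2: | result := -22 | iter pos=0: | result := -26 | iter pos=1: | result := -30 | iter pos=2: | result := -34 | iter idx=3: | result := -39 | iter pos=0: | result := -43 | iter pos=1: | result := -47 | iter pos=2: | result := -51 | total := -1 | result 3
revised: count := 4 | total := -2 | ((max((-1 - step), (total - step)) == max(total, count)) or ((total - limit) == abs(step))): true | count := 2 | result := 0 | iter idx=1: | result := -5 | iter pos=0: | result := -9 | iter pos=1: | result := -13 | iter pos=2: | result := -17 | iter idx=2: | result := -22 | iter pos=0: | result := -26 | iter pos=1: | result := -30 | iter pos=2: | result := -34 | iter idx=3: | result := -39 | iter pos=0: | result := -43 | iter pos=1: | result := -47 | iter pos=2: | result := -51 | total := -1 | result 2
verdict: not equivalent; witness: base=-1, step=-5, limit=-2


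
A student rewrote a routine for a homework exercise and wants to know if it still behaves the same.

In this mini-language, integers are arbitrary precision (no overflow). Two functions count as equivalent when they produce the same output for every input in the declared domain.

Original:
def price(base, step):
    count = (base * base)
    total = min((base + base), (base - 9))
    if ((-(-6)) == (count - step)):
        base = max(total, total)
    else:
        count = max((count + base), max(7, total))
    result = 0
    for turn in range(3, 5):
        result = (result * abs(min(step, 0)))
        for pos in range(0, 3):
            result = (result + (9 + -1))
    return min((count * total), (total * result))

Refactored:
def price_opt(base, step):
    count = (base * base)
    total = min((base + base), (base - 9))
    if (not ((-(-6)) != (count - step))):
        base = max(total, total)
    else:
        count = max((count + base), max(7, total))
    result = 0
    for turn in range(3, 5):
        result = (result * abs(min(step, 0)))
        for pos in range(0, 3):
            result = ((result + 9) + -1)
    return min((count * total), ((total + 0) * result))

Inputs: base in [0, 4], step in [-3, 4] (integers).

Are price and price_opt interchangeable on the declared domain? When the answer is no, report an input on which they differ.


Changes here: comparison usage differs; arithmetic usage differs; constant usage differs; boolean connective usage differs; the full 40-point sweep finds no disagreement.
verdict: equivalent


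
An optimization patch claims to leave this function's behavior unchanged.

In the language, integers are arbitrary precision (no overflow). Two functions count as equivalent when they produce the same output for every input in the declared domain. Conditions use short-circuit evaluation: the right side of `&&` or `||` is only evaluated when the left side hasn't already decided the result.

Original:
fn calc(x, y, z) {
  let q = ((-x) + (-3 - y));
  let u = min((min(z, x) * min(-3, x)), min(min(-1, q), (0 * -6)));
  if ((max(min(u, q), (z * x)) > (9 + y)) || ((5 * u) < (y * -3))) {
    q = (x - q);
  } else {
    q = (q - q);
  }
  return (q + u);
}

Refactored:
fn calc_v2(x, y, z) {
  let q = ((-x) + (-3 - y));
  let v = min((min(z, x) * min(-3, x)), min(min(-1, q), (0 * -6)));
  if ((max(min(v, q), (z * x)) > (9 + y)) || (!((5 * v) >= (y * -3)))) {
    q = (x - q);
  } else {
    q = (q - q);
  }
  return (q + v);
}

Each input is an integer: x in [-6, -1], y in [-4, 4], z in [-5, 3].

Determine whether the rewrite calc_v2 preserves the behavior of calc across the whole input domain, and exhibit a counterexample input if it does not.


This is a faithful refactor — comparison usage differs; and local variable names differ; and boolean connective usage differs, but the computed results match everywhere.
As a probe, take x=-4, y=3, z=0: calc runs q := -2 | u := -2 | ((max(min(u, q), (z * x)) > (9 + y)) || ((5 * u) < (y * -3))): true | q := -2 | result -4; calc_v2 runs q := -2 | v := -2 | ((max(min(v, q), (z * x)) > (9 + y)) || (!((5 * v) >= (y * -3)))): true | q := -2 | result -4; both end at -4.
Checked all 486 inputs in the declared domain: the outputs agree on every one.
verdict: equivalent


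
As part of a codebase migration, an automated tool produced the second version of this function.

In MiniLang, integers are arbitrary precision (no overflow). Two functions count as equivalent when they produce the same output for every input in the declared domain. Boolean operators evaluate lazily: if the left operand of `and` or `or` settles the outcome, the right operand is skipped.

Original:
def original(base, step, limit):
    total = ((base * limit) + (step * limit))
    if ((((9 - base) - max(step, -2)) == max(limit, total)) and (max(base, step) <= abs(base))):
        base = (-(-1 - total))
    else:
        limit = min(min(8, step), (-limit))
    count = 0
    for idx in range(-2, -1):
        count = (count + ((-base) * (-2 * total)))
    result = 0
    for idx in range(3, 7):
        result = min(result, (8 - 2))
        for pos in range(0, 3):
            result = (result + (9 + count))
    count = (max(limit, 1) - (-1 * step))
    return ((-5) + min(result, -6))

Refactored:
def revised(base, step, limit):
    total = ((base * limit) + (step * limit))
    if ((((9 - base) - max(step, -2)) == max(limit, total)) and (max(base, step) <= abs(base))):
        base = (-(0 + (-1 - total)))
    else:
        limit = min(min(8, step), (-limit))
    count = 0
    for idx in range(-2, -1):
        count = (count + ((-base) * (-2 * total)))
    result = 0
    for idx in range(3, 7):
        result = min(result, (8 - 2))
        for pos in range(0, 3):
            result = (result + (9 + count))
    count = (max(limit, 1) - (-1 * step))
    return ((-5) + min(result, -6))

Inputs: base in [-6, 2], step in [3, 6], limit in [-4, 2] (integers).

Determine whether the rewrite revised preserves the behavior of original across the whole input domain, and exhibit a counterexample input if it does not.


Reading the diff, among the changes: arithmetic usage differs, plus constant usage differs.
Tracing base=-6, step=6, limit=0: original: total=0, then ((((9 - base) - max(step, -2)) == max(limit, total)) and (max(base, step) <= abs(base))) is false, then limit=0, then count=0, then (idx=-2), then count=0, then result=0, then (idx=3), then result=0, then (pos=0), then result=9, then (pos=1), then result=18, then (pos=2), then result=27, then (idx=4), then result=6, then (pos=0), then result=15, then (pos=1), then result=24, then (pos=2), then result=33, then (idx=5), then result=6, then (pos=0), then result=15, then (pos=1), then result=24, then (pos=2), then result=33, then (idx=6), then result=6, then (pos=0), then result=15, then (pos=1), then result=24, then (pos=2), then result=33, then count=7, then returns -11 | revised: total=0, then ((((9 - base) - max(step, -2)) == max(limit, total)) and (max(base, step) <= abs(base))) is false, then limit=0, then count=0, then (idx=-2), then count=0, then result=0, then (idx=3), then result=0, then (pos=0), then result=9, then (pos=1), then result=18, then (pos=2), then result=27, then (idx=4), then result=6, then (pos=0), then result=15, then (pos=1), then result=24, then (pos=2), then result=33, then (idx=5), then result=6, then (pos=0), then result=15, then (pos=1), then result=24, then (pos=2), then result=33, then (idx=6), then result=6, then (pos=0), then result=15, then (pos=1), then result=24, then (pos=2), then result=33, then count=7, then returns -11 — matching result -11.
Sweeping the whole domain (252 inputs) finds no disagreement.
verdict: equivalent


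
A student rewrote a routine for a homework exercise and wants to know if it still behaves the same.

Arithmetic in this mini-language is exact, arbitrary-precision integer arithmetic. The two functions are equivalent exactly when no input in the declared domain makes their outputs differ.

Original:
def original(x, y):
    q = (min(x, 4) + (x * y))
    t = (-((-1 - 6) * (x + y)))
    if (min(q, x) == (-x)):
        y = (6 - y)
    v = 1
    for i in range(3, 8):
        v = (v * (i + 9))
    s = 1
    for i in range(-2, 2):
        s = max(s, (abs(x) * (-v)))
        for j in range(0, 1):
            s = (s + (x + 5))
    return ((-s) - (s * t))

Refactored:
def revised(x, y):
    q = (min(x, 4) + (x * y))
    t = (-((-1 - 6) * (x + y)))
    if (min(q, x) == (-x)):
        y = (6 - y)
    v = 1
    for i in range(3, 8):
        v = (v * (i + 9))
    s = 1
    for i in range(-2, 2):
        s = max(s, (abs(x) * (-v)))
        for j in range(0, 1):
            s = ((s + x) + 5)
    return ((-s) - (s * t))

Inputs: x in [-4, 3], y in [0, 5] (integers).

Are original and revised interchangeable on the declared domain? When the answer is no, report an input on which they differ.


This is a faithful refactor — same computation, different form, but the computed results match everywhere.
Spot check at x=-1, y=3 — original: q := -4 | t := 14 | (min(q, x) == (-x)): false | v := 1 | iter i=3: | v := 12 | iter i=4: | v := 156 | iter i=5: | v := 2184 | iter i=6: | v := 32760 | iter i=7: | v := 524160 | s := 1 | iter i=-2: | s := 1 | iter j=0: | s := 5 | iter i=-1: | s := 5 | iter j=0: | s := 9 | iter i=0: | s := 9 | iter j=0: | s := 13 | iter i=1: | s := 13 | iter j=0: | s := 17 | result -255. revised: q := -4 | t := 14 | (min(q, x) == (-x)): false | v := 1 | iter i=3: | v := 12 | iter i=4: | v := 156 | iter i=5: | v := 2184 | iter i=6: | v := 32760 | iter i=7: | v := 524160 | s := 1 | iter i=-2: | s := 1 | iter j=0: | s := 5 | iter i=-1: | s := 5 | iter j=0: | s := 9 | iter i=0: | s := 9 | iter j=0: | s := 13 | iter i=1: | s := 13 | iter j=0: | s := 17 | result -255. Both give -255.
Checked all 48 inputs in the declared domain: the outputs agree on every one.
verdict: equivalent


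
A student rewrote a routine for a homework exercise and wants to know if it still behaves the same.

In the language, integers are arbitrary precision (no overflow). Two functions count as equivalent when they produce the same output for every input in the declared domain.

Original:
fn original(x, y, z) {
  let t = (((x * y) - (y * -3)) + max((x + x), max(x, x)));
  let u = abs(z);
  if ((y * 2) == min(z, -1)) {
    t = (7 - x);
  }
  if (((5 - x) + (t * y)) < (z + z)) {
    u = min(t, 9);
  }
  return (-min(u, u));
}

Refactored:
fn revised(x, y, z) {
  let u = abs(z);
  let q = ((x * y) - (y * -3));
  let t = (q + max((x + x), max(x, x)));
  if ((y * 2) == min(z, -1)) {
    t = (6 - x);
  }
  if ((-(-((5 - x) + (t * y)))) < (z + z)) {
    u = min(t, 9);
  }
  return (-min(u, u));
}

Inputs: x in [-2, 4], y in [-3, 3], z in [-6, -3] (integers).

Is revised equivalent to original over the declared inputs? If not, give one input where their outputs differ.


Run the pair on x=-2, y=-3, z=-6.
original: t := -5 | u := 6 | ((y * 2) == min(z, -1)): true | t := 9 | (((5 - x) + (t * y)) < (z + z)): true | u := 9 | result -9
revised: u := 6 | q := -3 | t := -5 | ((y * 2) == min(z, -1)): true | t := 8 | ((-(-((5 - x) + (t * y)))) < (z + z)): true | u := 8 | result -8
-9 and -8 differ, so these are not the same function on this domain.
verdict: not equivalent; witness: x=-2, y=-3, z=-6


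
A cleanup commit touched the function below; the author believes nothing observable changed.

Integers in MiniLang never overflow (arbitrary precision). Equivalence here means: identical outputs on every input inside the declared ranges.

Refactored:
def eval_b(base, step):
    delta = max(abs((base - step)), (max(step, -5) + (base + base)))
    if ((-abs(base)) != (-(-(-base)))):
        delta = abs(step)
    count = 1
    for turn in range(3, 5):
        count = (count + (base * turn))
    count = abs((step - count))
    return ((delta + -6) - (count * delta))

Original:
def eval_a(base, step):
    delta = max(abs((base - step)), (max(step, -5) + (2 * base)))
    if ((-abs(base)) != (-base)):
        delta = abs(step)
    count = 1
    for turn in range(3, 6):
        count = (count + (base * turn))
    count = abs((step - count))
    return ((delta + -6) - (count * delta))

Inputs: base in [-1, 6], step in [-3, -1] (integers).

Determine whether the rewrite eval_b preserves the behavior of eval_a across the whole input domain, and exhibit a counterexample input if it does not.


There is a counterexample at base=-1, step=-3: -27 on one side, -12 on the other.
eval_a: delta=2, then ((-abs(base)) != (-base)) is true, then delta=3, then count=1, then (turn=3), then count=-2, then (turn=4), then count=-6, then (turn=5), then count=-11, then count=8, then returns -27
eval_b: delta=2, then ((-abs(base)) != (-(-(-base)))) is true, then delta=3, then count=1, then (turn=3), then count=-2, then (turn=4), then count=-6, then count=3, then returns -12
verdict: not equivalent; witness: base=-1, step=-3


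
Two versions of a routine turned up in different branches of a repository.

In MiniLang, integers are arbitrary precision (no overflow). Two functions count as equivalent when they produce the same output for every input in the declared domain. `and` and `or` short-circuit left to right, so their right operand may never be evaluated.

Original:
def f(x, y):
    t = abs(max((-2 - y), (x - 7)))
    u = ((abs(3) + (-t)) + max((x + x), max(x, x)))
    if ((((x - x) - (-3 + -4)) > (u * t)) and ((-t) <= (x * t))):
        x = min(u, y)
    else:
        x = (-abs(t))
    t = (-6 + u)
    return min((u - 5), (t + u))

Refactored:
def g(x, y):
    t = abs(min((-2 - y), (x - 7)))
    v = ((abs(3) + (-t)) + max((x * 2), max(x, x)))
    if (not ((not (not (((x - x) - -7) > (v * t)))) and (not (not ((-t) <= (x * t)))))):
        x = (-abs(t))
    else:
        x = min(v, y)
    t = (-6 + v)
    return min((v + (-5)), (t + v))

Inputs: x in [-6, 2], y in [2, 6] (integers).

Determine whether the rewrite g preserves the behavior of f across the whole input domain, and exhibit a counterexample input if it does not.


Evaluate both at x=-6, y=2.
f: t=4, then u=-7, then ((((x - x) - (-3 + -4)) > (u * t)) and ((-t) <= (x * t))) is false, then x=-4, then t=-13, then returns -20
g: t=13, then v=-16, then (not ((not (not (((x - x) - -7) > (v * t)))) and (not (not ((-t) <= (x * t)))))) is true, then x=-13, then t=-22, then returns -38
-20 and -38 differ, so these are not the same function on this domain.
verdict: not equivalent; witness: x=-6, y=2


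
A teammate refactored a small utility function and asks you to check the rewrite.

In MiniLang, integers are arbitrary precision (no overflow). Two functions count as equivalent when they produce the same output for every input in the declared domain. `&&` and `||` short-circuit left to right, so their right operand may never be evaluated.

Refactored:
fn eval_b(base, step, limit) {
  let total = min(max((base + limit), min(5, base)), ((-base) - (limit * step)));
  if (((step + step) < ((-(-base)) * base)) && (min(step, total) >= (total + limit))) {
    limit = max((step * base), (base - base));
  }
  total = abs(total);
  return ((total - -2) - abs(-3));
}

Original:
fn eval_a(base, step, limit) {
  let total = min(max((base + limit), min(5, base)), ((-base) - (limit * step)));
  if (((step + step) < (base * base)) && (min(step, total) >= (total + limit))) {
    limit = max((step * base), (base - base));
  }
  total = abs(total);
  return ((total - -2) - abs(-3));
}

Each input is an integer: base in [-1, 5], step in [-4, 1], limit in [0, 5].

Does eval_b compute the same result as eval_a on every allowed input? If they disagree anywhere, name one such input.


Behavior is preserved: although same computation, different form, the outputs never diverge.
Tracing base=5, step=1, limit=5: eval_a: total = -10; (((step + step) < (base * base)) && (min(step, total) >= (total + limit))) -> false; total = 10; return 9 | eval_b: total = -10; (((step + step) < ((-(-base)) * base)) && (min(step, total) >= (total + limit))) -> false; total = 10; return 9 — matching result 9.
Sweeping the whole domain (252 inputs) finds no disagreement.
verdict: equivalent


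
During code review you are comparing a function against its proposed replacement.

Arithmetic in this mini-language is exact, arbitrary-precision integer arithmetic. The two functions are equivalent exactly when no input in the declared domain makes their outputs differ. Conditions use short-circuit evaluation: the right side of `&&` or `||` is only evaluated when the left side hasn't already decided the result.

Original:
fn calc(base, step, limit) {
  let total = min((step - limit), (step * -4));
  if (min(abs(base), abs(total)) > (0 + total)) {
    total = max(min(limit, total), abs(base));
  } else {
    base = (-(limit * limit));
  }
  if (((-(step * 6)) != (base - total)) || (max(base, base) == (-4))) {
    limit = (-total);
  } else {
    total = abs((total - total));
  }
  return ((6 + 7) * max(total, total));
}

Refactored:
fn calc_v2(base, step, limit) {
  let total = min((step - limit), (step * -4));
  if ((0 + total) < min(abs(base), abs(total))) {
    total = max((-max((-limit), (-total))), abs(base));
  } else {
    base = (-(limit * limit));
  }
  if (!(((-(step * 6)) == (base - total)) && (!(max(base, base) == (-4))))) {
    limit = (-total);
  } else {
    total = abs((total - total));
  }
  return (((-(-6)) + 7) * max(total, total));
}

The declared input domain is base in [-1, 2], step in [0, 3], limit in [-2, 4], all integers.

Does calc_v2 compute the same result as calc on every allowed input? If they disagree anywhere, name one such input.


Equivalent — the differences include comparison usage differs, plus boolean connective usage differs, plus min/max/abs usage differs, yet no declared input distinguishes the two.
Spot check at base=-1, step=2, limit=4 — calc: total=-8, then (min(abs(base), abs(total)) > (0 + total)) is true, then total=1, then (((-(step * 6)) != (base - total)) || (max(base, base) == (-4))) is true, then limit=-1, then returns 13. calc_v2: total=-8, then ((0 + total) < min(abs(base), abs(total))) is true, then total=1, then (!(((-(step * 6)) == (base - total)) && (!(max(base, base) == (-4))))) is true, then limit=-1, then returns 13. Both give 13.
Every one of the 112 inputs gives matching results.
verdict: equivalent


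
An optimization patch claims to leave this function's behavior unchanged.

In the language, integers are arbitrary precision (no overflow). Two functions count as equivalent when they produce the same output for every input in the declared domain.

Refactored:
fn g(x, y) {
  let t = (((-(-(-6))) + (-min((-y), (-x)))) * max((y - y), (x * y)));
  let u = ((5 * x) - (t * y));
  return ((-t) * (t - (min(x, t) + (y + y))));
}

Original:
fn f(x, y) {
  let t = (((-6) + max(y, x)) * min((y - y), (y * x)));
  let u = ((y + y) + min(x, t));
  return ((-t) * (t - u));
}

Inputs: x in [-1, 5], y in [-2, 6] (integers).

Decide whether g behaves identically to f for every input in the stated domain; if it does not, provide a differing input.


There is a counterexample at x=-1, y=-2: 0 on one side, 56 on the other.
f: t = 0; u = -5; return 0
g: t = -14; u = -33; return 56
verdict: not equivalent; witness: x=-1, y=-2


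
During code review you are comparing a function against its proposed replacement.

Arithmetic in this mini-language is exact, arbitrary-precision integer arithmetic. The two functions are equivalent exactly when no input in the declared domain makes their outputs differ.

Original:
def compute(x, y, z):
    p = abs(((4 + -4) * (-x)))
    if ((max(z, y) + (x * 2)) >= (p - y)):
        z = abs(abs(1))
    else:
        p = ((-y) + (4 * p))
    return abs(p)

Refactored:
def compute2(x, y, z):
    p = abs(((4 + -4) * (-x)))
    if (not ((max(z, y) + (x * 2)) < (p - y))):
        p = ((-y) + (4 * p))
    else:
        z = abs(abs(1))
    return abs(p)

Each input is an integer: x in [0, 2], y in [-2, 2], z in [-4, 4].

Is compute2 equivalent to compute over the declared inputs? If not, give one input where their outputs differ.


Take x=0, y=-2, z=-4.
compute: p = 0; ((max(z, y) + (x * 2)) >= (p - y)) -> false; p = 2; return 2
compute2: p = 0; (not ((max(z, y) + (x * 2)) < (p - y))) -> false; z = 1; return 0
2 against 0: the behavior changed.
verdict: not equivalent; witness: x=0, y=-2, z=-4


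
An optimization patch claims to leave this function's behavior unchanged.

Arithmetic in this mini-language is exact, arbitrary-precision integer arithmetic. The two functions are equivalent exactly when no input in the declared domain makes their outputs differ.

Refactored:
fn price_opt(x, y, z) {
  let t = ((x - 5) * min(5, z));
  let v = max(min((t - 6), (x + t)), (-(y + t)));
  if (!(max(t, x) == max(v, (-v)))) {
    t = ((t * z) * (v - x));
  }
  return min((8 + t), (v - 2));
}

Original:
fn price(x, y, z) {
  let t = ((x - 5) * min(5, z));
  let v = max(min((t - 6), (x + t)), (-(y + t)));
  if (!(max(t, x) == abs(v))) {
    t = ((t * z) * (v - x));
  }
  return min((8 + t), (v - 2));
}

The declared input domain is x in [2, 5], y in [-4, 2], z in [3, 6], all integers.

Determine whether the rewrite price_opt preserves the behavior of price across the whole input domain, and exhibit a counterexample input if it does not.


This is a faithful refactor — min/max/abs usage differs, but the computed results match everywhere.
As a probe, take x=3, y=2, z=4: price runs t := -8 | v := 6 | (!(max(t, x) == abs(v))): true | t := -96 | result -88; price_opt runs t := -8 | v := 6 | (!(max(t, x) == max(v, (-v)))): true | t := -96 | result -88; both end at -88.
Across all 112 domain points the two functions coincide.
verdict: equivalent


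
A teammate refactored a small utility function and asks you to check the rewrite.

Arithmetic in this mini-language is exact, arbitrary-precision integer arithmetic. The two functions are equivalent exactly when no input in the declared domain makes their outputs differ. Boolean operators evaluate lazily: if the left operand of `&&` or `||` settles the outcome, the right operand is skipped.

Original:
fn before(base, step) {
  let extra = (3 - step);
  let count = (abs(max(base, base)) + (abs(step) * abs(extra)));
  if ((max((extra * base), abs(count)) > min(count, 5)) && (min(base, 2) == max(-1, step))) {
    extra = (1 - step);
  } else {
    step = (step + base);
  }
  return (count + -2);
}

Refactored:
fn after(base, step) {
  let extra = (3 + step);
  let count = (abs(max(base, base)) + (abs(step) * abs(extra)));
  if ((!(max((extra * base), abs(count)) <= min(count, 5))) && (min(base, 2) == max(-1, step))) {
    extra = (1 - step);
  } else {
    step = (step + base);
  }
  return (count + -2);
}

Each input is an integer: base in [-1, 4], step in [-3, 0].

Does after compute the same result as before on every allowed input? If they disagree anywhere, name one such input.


Input base=-1, step=-3: 17 from before versus -1 from after.
verdict: not equivalent; witness: base=-1, step=-3


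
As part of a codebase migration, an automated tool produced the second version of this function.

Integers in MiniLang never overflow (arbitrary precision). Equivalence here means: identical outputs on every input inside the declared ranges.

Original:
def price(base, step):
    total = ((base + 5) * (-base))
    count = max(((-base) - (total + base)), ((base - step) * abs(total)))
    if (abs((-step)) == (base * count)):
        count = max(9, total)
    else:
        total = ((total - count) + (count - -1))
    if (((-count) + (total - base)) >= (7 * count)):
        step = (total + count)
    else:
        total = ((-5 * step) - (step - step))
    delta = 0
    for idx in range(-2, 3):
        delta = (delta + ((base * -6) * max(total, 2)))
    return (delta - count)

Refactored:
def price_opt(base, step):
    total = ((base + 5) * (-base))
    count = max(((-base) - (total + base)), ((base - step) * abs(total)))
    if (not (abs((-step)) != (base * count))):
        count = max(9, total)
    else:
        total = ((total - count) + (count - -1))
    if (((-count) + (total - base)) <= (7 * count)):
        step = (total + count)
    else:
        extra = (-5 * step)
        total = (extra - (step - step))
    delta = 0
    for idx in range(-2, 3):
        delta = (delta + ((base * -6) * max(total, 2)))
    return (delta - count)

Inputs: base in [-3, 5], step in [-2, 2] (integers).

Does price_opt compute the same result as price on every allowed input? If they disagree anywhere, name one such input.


Evaluate both at base=-3, step=-2.
price: total becomes 6; next count becomes 0; next (abs((-step)) == (base * count)) evaluates to false; next total becomes 7; next (((-count) + (total - base)) >= (7 * count)) evaluates to true; next step becomes 7; next delta becomes 0; next at idx=-2:; next delta becomes 126; next at idx=-1:; next delta becomes 252; next at idx=0:; next delta becomes 378; next at idx=1:; next delta becomes 504; next at idx=2:; next delta becomes 630; next final value 630
price_opt: total becomes 6; next count becomes 0; next (not (abs((-step)) != (base * count))) evaluates to false; next total becomes 7; next (((-count) + (total - base)) <= (7 * count)) evaluates to false; next extra becomes 10; next total becomes 10; next delta becomes 0; next at idx=-2:; next delta becomes 180; next at idx=-1:; next delta becomes 360; next at idx=0:; next delta becomes 540; next at idx=1:; next delta becomes 720; next at idx=2:; next delta becomes 900; next final value 900
630 != 900, so the rewrite changes behavior.
verdict: not equivalent; witness: base=-3, step=-2
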